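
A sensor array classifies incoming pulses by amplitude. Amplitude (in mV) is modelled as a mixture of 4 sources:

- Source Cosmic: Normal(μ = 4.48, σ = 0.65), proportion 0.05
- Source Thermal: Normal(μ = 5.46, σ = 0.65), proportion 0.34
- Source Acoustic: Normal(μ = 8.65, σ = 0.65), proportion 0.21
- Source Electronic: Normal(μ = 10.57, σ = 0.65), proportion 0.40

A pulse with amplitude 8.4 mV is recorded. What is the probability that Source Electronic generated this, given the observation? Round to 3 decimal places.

P(component k | x) = π_k·f_k(x) / marginal(x), where marginal(x) = Σ_j π_j·f_j(x).
Normal densities:
  f_Cosmic = 7.76807e-09
  f_Thermal = 2.2159e-05
  f_Acoustic = 0.569999
  f_Electronic = 0.00233249
Prior × likelihood for each component:
  π_Cosmic·f_Cosmic = 0.05 × 7.76807e-09 = 3.88403e-10
  π_Thermal·f_Thermal = 0.34 × 2.2159e-05 = 7.53405e-06
  π_Acoustic·f_Acoustic = 0.21 × 0.569999 = 0.1197
  π_Electronic·f_Electronic = 0.40 × 0.00233249 = 0.000932997
Marginal: 3.88403e-10 + 7.53405e-06 + 0.1197 + 0.000932997 = 0.12064
So the posterior for Source Electronic is 0.000932997 / 0.12064 ≈ 0.008.

0.008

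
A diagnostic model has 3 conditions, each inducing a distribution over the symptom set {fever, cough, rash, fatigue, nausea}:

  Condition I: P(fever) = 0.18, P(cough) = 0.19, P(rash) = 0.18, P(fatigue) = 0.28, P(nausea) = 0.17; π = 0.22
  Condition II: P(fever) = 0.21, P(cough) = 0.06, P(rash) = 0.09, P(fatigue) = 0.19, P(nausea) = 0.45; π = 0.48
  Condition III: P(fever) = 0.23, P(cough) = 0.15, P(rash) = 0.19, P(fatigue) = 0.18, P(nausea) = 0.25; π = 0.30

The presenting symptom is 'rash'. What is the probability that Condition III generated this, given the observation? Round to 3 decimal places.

Apply Bayes' rule: the posterior for each component is proportional to its prior times its likelihood at x.
Categorical probabilities:
  f_I = 0.18
  f_II = 0.09
  f_III = 0.19
Unnormalised posteriors:
  P(Z=I)·f_I = 0.22 × 0.18 = 0.0396
  P(Z=II)·f_II = 0.48 × 0.09 = 0.0432
  P(Z=III)·f_III = 0.30 × 0.19 = 0.057
Marginal: 0.0396 + 0.0432 + 0.057 = 0.1398
So the posterior for Condition III is 0.057 / 0.1398 ≈ 0.408.

0.408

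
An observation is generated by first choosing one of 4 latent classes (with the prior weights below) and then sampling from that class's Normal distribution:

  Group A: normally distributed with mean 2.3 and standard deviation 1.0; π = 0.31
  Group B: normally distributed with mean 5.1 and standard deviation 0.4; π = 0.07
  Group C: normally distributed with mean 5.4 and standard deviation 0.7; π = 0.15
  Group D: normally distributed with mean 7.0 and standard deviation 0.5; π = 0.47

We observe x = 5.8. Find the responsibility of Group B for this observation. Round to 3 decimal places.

0.138

P(component k | x) = P(Z=k)·f_k(x) / marginal(x), where marginal(x) = Σ_j P(Z=j)·f_j(x).
Evaluate each component's likelihood at the observed value:
  p_A = 0.000872683
  p_B = 0.215693
  p_C = 0.484068
  p_D = 0.0447891
Unnormalised posteriors:
  P(Z=A)·p_A = 0.31 × 0.000872683 = 0.000270532
  P(Z=B)·p_B = 0.07 × 0.215693 = 0.0150985
  P(Z=C)·p_C = 0.15 × 0.484068 = 0.0726103
  P(Z=D)·p_D = 0.47 × 0.0447891 = 0.0210509
Sum: 0.000270532 + 0.0150985 + 0.0726103 + 0.0210509 = 0.10903
Responsibility of Group B: 0.0150985 / 0.10903 ≈ 0.138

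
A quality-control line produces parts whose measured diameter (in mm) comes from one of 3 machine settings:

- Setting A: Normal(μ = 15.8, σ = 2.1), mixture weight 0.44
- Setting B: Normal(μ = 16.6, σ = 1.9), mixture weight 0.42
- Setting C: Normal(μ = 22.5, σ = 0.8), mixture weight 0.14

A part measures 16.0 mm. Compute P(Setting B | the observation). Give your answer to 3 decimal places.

P(component k | x) = π_k·f_k(x) / marginal(x), where marginal(x) = Σ_j π_j·f_j(x).
Evaluate each component's likelihood at the observed value:
  p_A = 0.189113
  p_B = 0.199757
  p_C = 2.3052e-15
Multiply by the mixture weights:
  π_A·p_A = 0.44 × 0.189113 = 0.0832097
  π_B·p_B = 0.42 × 0.199757 = 0.0838979
  π_C·p_C = 0.14 × 2.3052e-15 = 3.22728e-16
Sum: 0.0832097 + 0.0838979 + 3.22728e-16 = 0.167108
P(Setting B | 16.0 mm) ≈ 0.502

0.502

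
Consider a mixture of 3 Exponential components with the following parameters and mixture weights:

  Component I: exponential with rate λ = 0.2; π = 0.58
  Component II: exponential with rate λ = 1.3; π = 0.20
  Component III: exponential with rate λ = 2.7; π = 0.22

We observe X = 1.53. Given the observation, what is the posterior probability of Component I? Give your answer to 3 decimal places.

The responsibility of component k is P(Z=k) f_k(x) divided by Σ_j P(Z=j) f_j(x).
Exponential densities:
  f_I = 0.2·e^(−0.2·1.53) = 0.2·e^(−0.3060) = 0.147277
  f_II = 1.3·e^(−1.3·1.53) = 1.3·e^(−1.9890) = 0.177882
  f_III = 2.7·e^(−2.7·1.53) = 2.7·e^(−4.1310) = 0.0433804
Unnormalised posteriors:
  P(Z=I)·f_I = 0.58 × 0.147277 = 0.0854208
  P(Z=II)·f_II = 0.20 × 0.177882 = 0.0355764
  P(Z=III)·f_III = 0.22 × 0.0433804 = 0.00954368
Sum: 0.0854208 + 0.0355764 + 0.00954368 = 0.130541
P(Component I | x) ≈ 0.654

0.654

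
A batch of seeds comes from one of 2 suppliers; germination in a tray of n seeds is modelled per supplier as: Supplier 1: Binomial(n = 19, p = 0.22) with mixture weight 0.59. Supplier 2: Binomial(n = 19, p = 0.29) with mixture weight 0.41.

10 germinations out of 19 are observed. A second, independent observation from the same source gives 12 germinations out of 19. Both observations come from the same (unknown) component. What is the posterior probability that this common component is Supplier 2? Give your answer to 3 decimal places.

The responsibility of component k is π_k f_k(x) divided by Σ_j π_j f_j(x).
Since both observations come from the same component, the likelihood for component k is f_k(x₁)·f_k(x₂).
  L_1 = [C(19,10)·0.22^10·0.78^9 = 92378·2.65599e-07·0.106869 = 0.00262209] × [0.000113779] = 2.98338e-07
  L_2 = [C(19,10)·0.29^10·0.71^9 = 92378·4.20707e-06·0.0458485 = 0.0178186] × [0.00162148] = 2.88925e-05
Prior × likelihood for each component:
  π_1·L_1 = 0.59 × 2.98338e-07 = 1.76019e-07
  π_2·L_2 = 0.41 × 2.88925e-05 = 1.18459e-05
Normaliser: 1.76019e-07 + 1.18459e-05 = 1.20219e-05
P(Supplier 2 | x₁, x₂) = 1.18459e-05 / 1.20219e-05 ≈ 0.985

0.985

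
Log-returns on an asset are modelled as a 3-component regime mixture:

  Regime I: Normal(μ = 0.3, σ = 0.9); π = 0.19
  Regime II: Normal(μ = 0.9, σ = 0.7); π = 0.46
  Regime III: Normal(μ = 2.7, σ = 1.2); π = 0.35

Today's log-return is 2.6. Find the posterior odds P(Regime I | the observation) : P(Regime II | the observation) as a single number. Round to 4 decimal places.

0.2341

Only the two components matter; the odds are (π_i f_i(x)) / (π_j f_j(x)).
Normal densities:
  p_I = (1/(0.9·√(2π)))·exp(−(2.6−0.3)²/(2·0.9²)) = 0.443269·exp(-3.26543) = 0.0169242
  p_II = (1/(0.7·√(2π)))·exp(−(2.6−0.9)²/(2·0.7²)) = 0.569918·exp(-2.94898) = 0.0298598
  p_III = (1/(1.2·√(2π)))·exp(−(2.6−2.7)²/(2·1.2²)) = 0.332452·exp(-0.00347) = 0.3313
0.0032156 / 0.0137355 ≈ 0.2341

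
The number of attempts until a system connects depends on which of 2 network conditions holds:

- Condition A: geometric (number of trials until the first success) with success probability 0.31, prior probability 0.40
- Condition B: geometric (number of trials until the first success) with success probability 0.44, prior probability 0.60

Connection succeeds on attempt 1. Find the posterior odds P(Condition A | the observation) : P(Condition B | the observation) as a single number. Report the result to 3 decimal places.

0.470

Only the two components matter; the odds are (π_i f_i(x)) / (π_j f_j(x)).
Geometric probabilities:
  f_A = 0.31
  f_B = 0.44
Odds = (0.40/0.60) × (0.31/0.44) = 0.666667 × 0.704545 ≈ 0.470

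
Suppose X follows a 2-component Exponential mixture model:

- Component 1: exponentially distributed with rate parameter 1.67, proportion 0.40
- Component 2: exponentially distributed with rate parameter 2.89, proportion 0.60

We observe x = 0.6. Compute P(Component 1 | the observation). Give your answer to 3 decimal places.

By Bayes' theorem, P(k | x) = P(Z=k) f_k(x) / Σ_j P(Z=j) f_j(x).
Exponential densities:
  L_1 = 1.67·e^(−1.67·0.6) = 1.67·e^(−1.0020) = 0.613131
  L_2 = 2.89·e^(−2.89·0.6) = 2.89·e^(−1.7340) = 0.510307
Multiply by the mixture weights:
  P(Z=1)·L_1 = 0.40 × 0.613131 = 0.245252
  P(Z=2)·L_2 = 0.60 × 0.510307 = 0.306184
Denominator: 0.245252 + 0.306184 = 0.551436
P(Component 1 | data) = 0.245252 / 0.551436 ≈ 0.445

0.445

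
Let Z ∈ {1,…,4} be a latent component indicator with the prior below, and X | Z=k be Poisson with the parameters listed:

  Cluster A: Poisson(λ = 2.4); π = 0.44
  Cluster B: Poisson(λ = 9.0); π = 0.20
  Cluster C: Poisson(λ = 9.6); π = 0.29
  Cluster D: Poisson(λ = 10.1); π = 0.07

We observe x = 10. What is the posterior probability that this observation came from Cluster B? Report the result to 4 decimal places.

Apply Bayes' rule: the posterior for each component is proportional to its prior times its likelihood at x.
Evaluate each component's likelihood at the observed value:
  L_A = 0.000158505
  L_B = 0.11858
  L_C = 0.124086
  L_D = 0.125048
Unnormalised posteriors:
  π_A·L_A = 0.44 × 0.000158505 = 6.97421e-05
  π_B·L_B = 0.20 × 0.11858 = 0.023716
  π_C·L_C = 0.29 × 0.124086 = 0.0359849
  π_D·L_D = 0.07 × 0.125048 = 0.00875335
Normaliser: 6.97421e-05 + 0.023716 + 0.0359849 + 0.00875335 = 0.068524
P(Cluster B | the observation) ≈ 0.3461

0.3461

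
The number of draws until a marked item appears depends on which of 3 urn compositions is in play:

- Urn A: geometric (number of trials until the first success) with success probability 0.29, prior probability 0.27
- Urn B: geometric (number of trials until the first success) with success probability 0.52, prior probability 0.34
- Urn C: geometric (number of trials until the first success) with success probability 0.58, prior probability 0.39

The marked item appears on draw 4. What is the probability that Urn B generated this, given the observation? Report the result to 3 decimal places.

0.304

P(component k | x) = P(Z=k)·f_k(x) / marginal(x), where marginal(x) = Σ_j P(Z=j)·f_j(x).
Component likelihoods at x = 4:
  L_A = 0.29·(1−0.29)^3 = 0.29·0.357911 = 0.103794
  L_B = 0.52·(1−0.52)^3 = 0.52·0.110592 = 0.0575078
  L_C = 0.58·(1−0.58)^3 = 0.58·0.074088 = 0.042971
Prior × likelihood for each component:
  P(Z=A)·L_A = 0.27 × 0.103794 = 0.0280244
  P(Z=B)·L_B = 0.34 × 0.0575078 = 0.0195527
  P(Z=C)·L_C = 0.39 × 0.042971 = 0.0167587
Sum: 0.0280244 + 0.0195527 + 0.0167587 = 0.0643358
P(Urn B | the observation) ≈ 0.304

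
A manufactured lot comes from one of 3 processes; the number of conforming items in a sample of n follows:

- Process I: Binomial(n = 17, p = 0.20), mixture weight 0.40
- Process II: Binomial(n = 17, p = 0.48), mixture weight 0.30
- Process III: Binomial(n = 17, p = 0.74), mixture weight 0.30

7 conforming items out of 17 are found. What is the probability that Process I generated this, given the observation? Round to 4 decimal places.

0.1747

Apply Bayes' rule: the posterior for each component is proportional to its prior times its likelihood at x.
Evaluate each component's likelihood at the observed value:
  p_I = C(17,7)·0.20^7·0.80^10 = 19448·1.28e-05·0.107374 = 0.0267291
  p_II = C(17,7)·0.48^7·0.52^10 = 19448·0.00587068·0.00144555 = 0.165043
  p_III = C(17,7)·0.74^7·0.26^10 = 19448·0.121513·1.41167e-06 = 0.00333603
Multiply by the mixture weights:
  π_I·p_I = 0.40 × 0.0267291 = 0.0106917
  π_II·p_II = 0.30 × 0.165043 = 0.0495129
  π_III·p_III = 0.30 × 0.00333603 = 0.00100081
Normaliser: 0.0106917 + 0.0495129 + 0.00100081 = 0.0612054
Responsibility of Process I: 0.0106917 / 0.0612054 ≈ 0.1747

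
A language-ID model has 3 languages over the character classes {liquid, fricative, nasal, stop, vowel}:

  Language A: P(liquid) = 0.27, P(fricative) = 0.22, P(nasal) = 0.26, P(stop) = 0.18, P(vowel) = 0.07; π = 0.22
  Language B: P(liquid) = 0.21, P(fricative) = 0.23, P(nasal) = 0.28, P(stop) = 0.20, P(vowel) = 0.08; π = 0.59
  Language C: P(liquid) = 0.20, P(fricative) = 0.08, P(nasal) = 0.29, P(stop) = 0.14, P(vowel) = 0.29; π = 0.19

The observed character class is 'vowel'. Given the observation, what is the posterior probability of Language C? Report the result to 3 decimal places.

0.468

P(component k | x) = P(Z=k)·f_k(x) / marginal(x), where marginal(x) = Σ_j P(Z=j)·f_j(x).
Evaluate each component's likelihood at the observed value:
  p_A = P(vowel | comp) = 0.07
  p_B = P(vowel | comp) = 0.08
  p_C = P(vowel | comp) = 0.29
Weight by the priors:
  P(Z=A)·p_A = 0.22 × 0.07 = 0.0154
  P(Z=B)·p_B = 0.59 × 0.08 = 0.0472
  P(Z=C)·p_C = 0.19 × 0.29 = 0.0551
Marginal: 0.0154 + 0.0472 + 0.0551 = 0.1177
So the posterior for Language C is 0.0551 / 0.1177 ≈ 0.468.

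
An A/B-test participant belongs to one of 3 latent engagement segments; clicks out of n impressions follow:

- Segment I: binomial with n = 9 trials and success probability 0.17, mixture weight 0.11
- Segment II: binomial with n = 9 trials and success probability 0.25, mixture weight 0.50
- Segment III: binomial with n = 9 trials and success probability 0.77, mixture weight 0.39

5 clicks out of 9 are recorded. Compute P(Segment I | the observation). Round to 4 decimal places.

Apply Bayes' rule: the posterior for each component is proportional to its prior times its likelihood at x.
Evaluate each component's likelihood at the observed value:
  p_I = C(9,5)·0.17^5·0.83^4 = 126·0.000141986·0.474583 = 0.00849039
  p_II = C(9,5)·0.25^5·0.75^4 = 126·0.000976562·0.316406 = 0.0389328
  p_III = C(9,5)·0.77^5·0.23^4 = 126·0.270678·0.00279841 = 0.0954411
Unnormalised posteriors:
  w_I·p_I = 0.11 × 0.00849039 = 0.000933943
  w_II·p_II = 0.50 × 0.0389328 = 0.0194664
  w_III·p_III = 0.39 × 0.0954411 = 0.037222
Denominator: 0.000933943 + 0.0194664 + 0.037222 = 0.0576224
So the posterior for Segment I is 0.000933943 / 0.0576224 ≈ 0.0162.

0.0162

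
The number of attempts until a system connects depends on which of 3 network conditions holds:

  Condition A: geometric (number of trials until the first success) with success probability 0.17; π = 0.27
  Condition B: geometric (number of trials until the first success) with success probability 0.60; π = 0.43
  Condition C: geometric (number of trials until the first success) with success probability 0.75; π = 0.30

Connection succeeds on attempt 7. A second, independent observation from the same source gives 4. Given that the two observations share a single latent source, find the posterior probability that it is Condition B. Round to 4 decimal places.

0.0271

The responsibility of component k is w_k f_k(x) divided by Σ_j w_j f_j(x).
Since both observations come from the same component, the likelihood for component k is f_k(x₁)·f_k(x₂).
  L_A = [0.0555799] × [0.0972038] = 0.00540257
  L_B = [0.0024576] × [0.0384] = 9.43718e-05
  L_C = [0.000183105] × [0.0117188] = 2.14577e-06
Multiply by the mixture weights:
  w_A·L_A = 0.27 × 0.00540257 = 0.00145869
  w_B·L_B = 0.43 × 9.43718e-05 = 4.05799e-05
  w_C·L_C = 0.30 × 2.14577e-06 = 6.4373e-07
Evidence: 0.00145869 + 4.05799e-05 + 6.4373e-07 = 0.00149992
So the posterior for Condition B is 4.05799e-05 / 0.00149992 ≈ 0.0271.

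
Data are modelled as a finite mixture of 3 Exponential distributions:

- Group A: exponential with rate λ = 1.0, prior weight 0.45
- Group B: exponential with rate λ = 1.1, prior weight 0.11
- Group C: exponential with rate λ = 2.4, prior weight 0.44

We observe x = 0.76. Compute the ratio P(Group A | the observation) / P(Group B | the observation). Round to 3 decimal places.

4.013

The posterior odds equal the prior odds times the likelihood ratio: (π_i/π_j)·(f_i(x)/f_j(x)).
Exponential densities:
  L_A = 0.467666
  L_B = 0.476785
  L_C = 0.387309
Posterior odds = (π_A·L_A) / (π_B·L_B) = (0.45·0.467666) / (0.11·0.476785) = 0.21045 / 0.0524463 ≈ 4.013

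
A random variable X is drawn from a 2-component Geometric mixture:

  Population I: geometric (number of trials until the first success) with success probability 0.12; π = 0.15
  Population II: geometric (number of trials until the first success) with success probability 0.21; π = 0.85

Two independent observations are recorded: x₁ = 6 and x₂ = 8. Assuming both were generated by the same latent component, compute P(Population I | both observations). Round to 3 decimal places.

0.174

The responsibility of component k is π_k f_k(x) divided by Σ_j π_j f_j(x).
Since both observations come from the same component, the likelihood for component k is f_k(x₁)·f_k(x₂).
  f_I = [0.12·(1−0.12)^5 = 0.12·0.527732 = 0.0633278] × [0.0490411] = 0.00310566
  f_II = [0.21·(1−0.21)^5 = 0.21·0.307706 = 0.0646182] × [0.0403282] = 0.00260594
Prior × likelihood for each component:
  π_I·f_I = 0.15 × 0.00310566 = 0.00046585
  π_II·f_II = 0.85 × 0.00260594 = 0.00221505
Denominator: 0.00046585 + 0.00221505 = 0.00268089
P(Population I | x) = 0.00046585 / 0.00268089 ≈ 0.174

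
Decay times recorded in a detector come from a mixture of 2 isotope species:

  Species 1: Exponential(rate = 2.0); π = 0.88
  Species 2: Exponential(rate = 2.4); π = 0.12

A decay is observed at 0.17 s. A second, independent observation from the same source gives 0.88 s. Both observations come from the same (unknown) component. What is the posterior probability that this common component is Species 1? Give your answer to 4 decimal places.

0.8857

By Bayes' theorem, P(k | x) = P(Z=k) f_k(x) / Σ_j P(Z=j) f_j(x).
Since both observations come from the same component, the likelihood for component k is f_k(x₁)·f_k(x₂).
  f_1 = [2.0·e^(−2.0·0.17) = 2.0·e^(−0.3400) = 1.42354] × [0.34409] = 0.489826
  f_2 = [2.4·e^(−2.4·0.17) = 2.4·e^(−0.4080) = 1.59595] × [0.29039] = 0.463447
Multiply by the mixture weights:
  P(Z=1)·f_1 = 0.88 × 0.489826 = 0.431047
  P(Z=2)·f_2 = 0.12 × 0.463447 = 0.0556137
Evidence: 0.431047 + 0.0556137 = 0.48666
P(Species 1 | x₁,x₂) = 0.431047 / 0.48666 ≈ 0.8857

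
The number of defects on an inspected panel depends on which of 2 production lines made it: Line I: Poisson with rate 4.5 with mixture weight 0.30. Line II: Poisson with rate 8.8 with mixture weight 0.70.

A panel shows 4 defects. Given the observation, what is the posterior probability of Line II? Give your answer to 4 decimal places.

The responsibility of component k is π_k f_k(x) divided by Σ_j π_j f_j(x).
Component likelihoods at x = 4 defects:
  f_I = e^(−4.5)·4.5^4/4! = 0.189808
  f_II = e^(−8.8)·8.8^4/4! = 0.0376641
Unnormalised posteriors:
  π_I·f_I = 0.30 × 0.189808 = 0.0569423
  π_II·f_II = 0.70 × 0.0376641 = 0.0263649
Marginal: 0.0569423 + 0.0263649 = 0.0833072
Responsibility of Line II: 0.0263649 / 0.0833072 ≈ 0.3165

0.3165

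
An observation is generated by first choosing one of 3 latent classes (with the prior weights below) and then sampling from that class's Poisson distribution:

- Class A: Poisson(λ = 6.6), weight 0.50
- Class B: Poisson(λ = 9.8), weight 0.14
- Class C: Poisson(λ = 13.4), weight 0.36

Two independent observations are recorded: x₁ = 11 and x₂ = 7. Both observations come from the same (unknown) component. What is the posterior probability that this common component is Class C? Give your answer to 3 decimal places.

The responsibility of component k is π_k f_k(x) divided by Σ_j π_j f_j(x).
Since both observations come from the same component, the likelihood for component k is f_k(x₁)·f_k(x₂).
  p_A = [e^(−6.6)·6.6^11/11! = 0.0352764] × [0.147243] = 0.00519419
  p_B = [e^(−9.8)·9.8^11/11! = 0.111236] × [0.0955138] = 0.0106246
  p_C = [e^(−13.4)·13.4^11/11! = 0.0949404] × [0.0233215] = 0.00221415
Unnormalised posteriors:
  π_A·p_A = 0.50 × 0.00519419 = 0.00259709
  π_B·p_B = 0.14 × 0.0106246 = 0.00148744
  π_C·p_C = 0.36 × 0.00221415 = 0.000797096
Evidence: 0.00259709 + 0.00148744 + 0.000797096 = 0.00488163
P(Class C | x) ≈ 0.163

0.163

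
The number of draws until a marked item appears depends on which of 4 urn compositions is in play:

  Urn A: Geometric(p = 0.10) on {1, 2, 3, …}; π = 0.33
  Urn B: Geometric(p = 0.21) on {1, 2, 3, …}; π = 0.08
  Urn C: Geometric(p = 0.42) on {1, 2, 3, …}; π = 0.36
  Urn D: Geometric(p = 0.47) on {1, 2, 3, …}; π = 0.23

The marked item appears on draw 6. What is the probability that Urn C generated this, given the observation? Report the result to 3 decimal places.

0.254

The responsibility of component k is π_k f_k(x) divided by Σ_j π_j f_j(x).
Geometric probabilities:
  p_A = 0.059049
  p_B = 0.0646182
  p_C = 0.027567
  p_D = 0.0196552
Weight by the priors:
  π_A·p_A = 0.33 × 0.059049 = 0.0194862
  π_B·p_B = 0.08 × 0.0646182 = 0.00516945
  π_C·p_C = 0.36 × 0.027567 = 0.00992411
  π_D·p_D = 0.23 × 0.0196552 = 0.00452069
Denominator: 0.0194862 + 0.00516945 + 0.00992411 + 0.00452069 = 0.0391004
Responsibility of Urn C: 0.00992411 / 0.0391004 ≈ 0.254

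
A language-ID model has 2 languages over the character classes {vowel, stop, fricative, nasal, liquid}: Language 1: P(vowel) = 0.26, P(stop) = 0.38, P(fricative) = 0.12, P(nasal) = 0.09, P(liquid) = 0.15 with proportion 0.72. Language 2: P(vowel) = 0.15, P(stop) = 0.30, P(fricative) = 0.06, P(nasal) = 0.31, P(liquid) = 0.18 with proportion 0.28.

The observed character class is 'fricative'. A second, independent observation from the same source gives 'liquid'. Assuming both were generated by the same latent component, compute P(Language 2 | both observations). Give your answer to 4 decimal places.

0.1892

By Bayes' theorem, P(k | x) = π_k f_k(x) / Σ_j π_j f_j(x).
Since both observations come from the same component, the likelihood for component k is f_k(x₁)·f_k(x₂).
  p_1 = [P(fricative | comp) = 0.12] × [0.15] = 0.018
  p_2 = [P(fricative | comp) = 0.06] × [0.18] = 0.0108
Unnormalised posteriors:
  π_1·p_1 = 0.72 × 0.018 = 0.01296
  π_2·p_2 = 0.28 × 0.0108 = 0.003024
Marginal: 0.01296 + 0.003024 = 0.015984
P(Language 2 | data) = 0.003024 / 0.015984 ≈ 0.1892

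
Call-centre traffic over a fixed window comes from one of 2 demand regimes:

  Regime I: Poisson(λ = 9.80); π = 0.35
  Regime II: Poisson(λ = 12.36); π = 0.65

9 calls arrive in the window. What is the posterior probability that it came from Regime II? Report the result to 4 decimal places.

0.5369

By Bayes' theorem, P(k | x) = P(Z=k) f_k(x) / Σ_j P(Z=j) f_j(x).
Component likelihoods at x = 9 calls:
  p_I = 0.127405
  p_II = 0.0795286
Prior × likelihood for each component:
  P(Z=I)·p_I = 0.35 × 0.127405 = 0.0445917
  P(Z=II)·p_II = 0.65 × 0.0795286 = 0.0516936
Evidence: 0.0445917 + 0.0516936 = 0.0962853
Responsibility of Regime II: 0.0516936 / 0.0962853 ≈ 0.5369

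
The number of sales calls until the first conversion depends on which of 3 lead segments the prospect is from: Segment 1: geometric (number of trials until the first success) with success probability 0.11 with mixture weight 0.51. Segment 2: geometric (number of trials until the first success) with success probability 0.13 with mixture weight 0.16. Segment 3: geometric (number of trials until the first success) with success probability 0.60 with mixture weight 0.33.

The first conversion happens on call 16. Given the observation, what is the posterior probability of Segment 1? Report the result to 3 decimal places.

0.791

Posterior ∝ prior × likelihood, so P(k | x) ∝ π_k f_k(x); normalise over all components.
Geometric probabilities:
  p_1 = 0.11·(1−0.11)^15 = 0.11·0.174121 = 0.0191533
  p_2 = 0.13·(1−0.13)^15 = 0.13·0.123819 = 0.0160965
  p_3 = 0.60·(1−0.60)^15 = 0.60·1.07374e-06 = 6.44245e-07
Weight by the priors:
  π_1·p_1 = 0.51 × 0.0191533 = 0.00976816
  π_2·p_2 = 0.16 × 0.0160965 = 0.00257544
  π_3·p_3 = 0.33 × 6.44245e-07 = 2.12601e-07
Evidence: 0.00976816 + 0.00257544 + 2.12601e-07 = 0.0123438
Responsibility of Segment 1: 0.00976816 / 0.0123438 ≈ 0.791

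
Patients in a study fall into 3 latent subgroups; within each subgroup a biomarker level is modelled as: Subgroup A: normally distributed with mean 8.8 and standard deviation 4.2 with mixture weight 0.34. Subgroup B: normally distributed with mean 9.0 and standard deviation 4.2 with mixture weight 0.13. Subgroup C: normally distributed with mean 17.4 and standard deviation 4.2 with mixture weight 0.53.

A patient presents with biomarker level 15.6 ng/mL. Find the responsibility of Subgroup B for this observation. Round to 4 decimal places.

0.0617

By Bayes' theorem, P(k | x) = P(Z=k) f_k(x) / Σ_j P(Z=j) f_j(x).
Component likelihoods at x = 15.6 ng/mL:
  L_A = (1/(4.2·√(2π)))·exp(−(15.6−8.8)²/(2·4.2²)) = 0.094986·exp(-1.31066) = 0.0256123
  L_B = (1/(4.2·√(2π)))·exp(−(15.6−9.0)²/(2·4.2²)) = 0.094986·exp(-1.23469) = 0.0276338
  L_C = (1/(4.2·√(2π)))·exp(−(15.6−17.4)²/(2·4.2²)) = 0.094986·exp(-0.09184) = 0.0866516
Prior × likelihood for each component:
  P(Z=A)·L_A = 0.34 × 0.0256123 = 0.0087082
  P(Z=B)·L_B = 0.13 × 0.0276338 = 0.00359239
  P(Z=C)·L_C = 0.53 × 0.0866516 = 0.0459253
Marginal: 0.0087082 + 0.00359239 + 0.0459253 = 0.0582259
Responsibility of Subgroup B: 0.00359239 / 0.0582259 ≈ 0.0617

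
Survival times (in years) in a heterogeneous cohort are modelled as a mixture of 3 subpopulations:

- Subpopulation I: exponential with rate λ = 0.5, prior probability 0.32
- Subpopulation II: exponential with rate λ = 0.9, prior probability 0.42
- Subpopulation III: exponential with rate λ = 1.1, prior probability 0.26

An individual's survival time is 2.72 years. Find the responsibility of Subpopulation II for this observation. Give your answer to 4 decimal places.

The responsibility of component k is P(Z=k) f_k(x) divided by Σ_j P(Z=j) f_j(x).
Evaluate each component's likelihood at the observed value:
  p_I = 0.12833
  p_II = 0.0778197
  p_III = 0.0552057
Prior × likelihood for each component:
  P(Z=I)·p_I = 0.32 × 0.12833 = 0.0410657
  P(Z=II)·p_II = 0.42 × 0.0778197 = 0.0326843
  P(Z=III)·p_III = 0.26 × 0.0552057 = 0.0143535
Marginal: 0.0410657 + 0.0326843 + 0.0143535 = 0.0881035
Responsibility of Subpopulation II: 0.0326843 / 0.0881035 ≈ 0.3710

0.3710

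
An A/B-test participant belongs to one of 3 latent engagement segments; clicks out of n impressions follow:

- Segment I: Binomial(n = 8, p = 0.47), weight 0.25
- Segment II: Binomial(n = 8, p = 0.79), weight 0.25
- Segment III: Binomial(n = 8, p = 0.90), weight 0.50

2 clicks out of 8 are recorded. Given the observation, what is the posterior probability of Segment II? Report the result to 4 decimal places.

The responsibility of component k is π_k f_k(x) divided by Σ_j π_j f_j(x).
Binomial probabilities:
  f_I = C(8,2)·0.47^2·0.53^6 = 28·0.2209·0.0221644 = 0.137091
  f_II = C(8,2)·0.79^2·0.21^6 = 28·0.6241·8.57661e-05 = 0.00149875
  f_III = C(8,2)·0.90^2·0.10^6 = 28·0.81·1e-06 = 2.268e-05
Multiply by the mixture weights:
  π_I·f_I = 0.25 × 0.137091 = 0.0342728
  π_II·f_II = 0.25 × 0.00149875 = 0.000374686
  π_III·f_III = 0.50 × 2.268e-05 = 1.134e-05
Marginal: 0.0342728 + 0.000374686 + 1.134e-05 = 0.0346588
So the posterior for Segment II is 0.000374686 / 0.0346588 ≈ 0.0108.

0.0108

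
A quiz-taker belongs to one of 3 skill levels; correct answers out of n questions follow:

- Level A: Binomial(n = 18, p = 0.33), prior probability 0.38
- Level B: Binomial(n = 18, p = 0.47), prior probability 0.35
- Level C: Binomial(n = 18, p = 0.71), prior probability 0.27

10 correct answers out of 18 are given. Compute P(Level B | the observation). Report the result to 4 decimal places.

0.6290

P(component k | x) = P(Z=k)·f_k(x) / marginal(x), where marginal(x) = Σ_j P(Z=j)·f_j(x).
Binomial probabilities:
  L_A = C(18,10)·0.33^10·0.67^8 = 43758·1.53158e-05·0.0406068 = 0.0272142
  L_B = C(18,10)·0.47^10·0.53^8 = 43758·0.000525991·0.00622597 = 0.143299
  L_C = C(18,10)·0.71^10·0.29^8 = 43758·0.0325524·5.00246e-05 = 0.0712566
Weight by the priors:
  P(Z=A)·L_A = 0.38 × 0.0272142 = 0.0103414
  P(Z=B)·L_B = 0.35 × 0.143299 = 0.0501546
  P(Z=C)·L_C = 0.27 × 0.0712566 = 0.0192393
Evidence: 0.0103414 + 0.0501546 + 0.0192393 = 0.0797353
Responsibility of Level B: 0.0501546 / 0.0797353 ≈ 0.6290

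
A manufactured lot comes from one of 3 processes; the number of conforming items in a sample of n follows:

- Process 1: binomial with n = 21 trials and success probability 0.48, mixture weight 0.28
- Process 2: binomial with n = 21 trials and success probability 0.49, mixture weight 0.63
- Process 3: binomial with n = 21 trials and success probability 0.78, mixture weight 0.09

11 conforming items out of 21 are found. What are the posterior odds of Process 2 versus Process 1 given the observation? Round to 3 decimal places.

2.325

Only the two components matter; the odds are (P(Z=i) f_i(x)) / (P(Z=j) f_j(x)).
Binomial probabilities:
  p_1 = C(21,11)·0.48^11·0.52^10 = 352716·0.00031164·0.00144555 = 0.158896
  p_2 = C(21,11)·0.49^11·0.51^10 = 352716·0.000390982·0.00119042 = 0.164166
  p_3 = C(21,11)·0.78^11·0.22^10 = 352716·0.0650191·2.65599e-07 = 0.00609106
Odds = (0.63/0.28) × (0.164166/0.158896) = 2.25 × 1.03317 ≈ 2.325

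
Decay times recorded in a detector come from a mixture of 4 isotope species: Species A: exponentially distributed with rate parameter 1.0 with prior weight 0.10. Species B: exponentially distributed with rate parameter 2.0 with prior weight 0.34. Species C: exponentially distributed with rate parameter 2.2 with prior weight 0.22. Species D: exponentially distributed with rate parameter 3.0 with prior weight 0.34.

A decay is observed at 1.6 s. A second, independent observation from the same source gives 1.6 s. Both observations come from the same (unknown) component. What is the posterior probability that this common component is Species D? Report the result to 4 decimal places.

0.0277

The responsibility of component k is w_k f_k(x) divided by Σ_j w_j f_j(x).
Since both observations come from the same component, the likelihood for component k is f_k(x₁)·f_k(x₂).
  L_A = [0.201897] × [0.201897] = 0.0407622
  L_B = [0.0815244] × [0.0815244] = 0.00664623
  L_C = [0.0651188] × [0.0651188] = 0.00424045
  L_D = [0.0246892] × [0.0246892] = 0.000609559
Unnormalised posteriors:
  w_A·L_A = 0.10 × 0.0407622 = 0.00407622
  w_B·L_B = 0.34 × 0.00664623 = 0.00225972
  w_C·L_C = 0.22 × 0.00424045 = 0.0009329
  w_D·L_D = 0.34 × 0.000609559 = 0.00020725
Denominator: 0.00407622 + 0.00225972 + 0.0009329 + 0.00020725 = 0.00747609
P(Species D | x₁, x₂) = 0.00020725 / 0.00747609 ≈ 0.0277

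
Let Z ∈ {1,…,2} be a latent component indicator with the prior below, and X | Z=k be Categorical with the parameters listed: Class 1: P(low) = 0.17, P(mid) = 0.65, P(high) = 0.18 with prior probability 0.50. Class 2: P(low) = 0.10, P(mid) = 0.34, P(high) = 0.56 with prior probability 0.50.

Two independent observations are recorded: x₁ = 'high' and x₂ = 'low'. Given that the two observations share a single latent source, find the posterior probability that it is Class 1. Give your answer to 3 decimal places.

0.353

P(component k | x) = π_k·f_k(x) / marginal(x), where marginal(x) = Σ_j π_j·f_j(x).
Since both observations come from the same component, the likelihood for component k is f_k(x₁)·f_k(x₂).
  p_1 = [0.18] × [0.17] = 0.0306
  p_2 = [0.56] × [0.1] = 0.056
Weight by the priors:
  π_1·p_1 = 0.50 × 0.0306 = 0.0153
  π_2·p_2 = 0.50 × 0.056 = 0.028
Normaliser: 0.0153 + 0.028 = 0.0433
Responsibility of Class 1: 0.0153 / 0.0433 ≈ 0.353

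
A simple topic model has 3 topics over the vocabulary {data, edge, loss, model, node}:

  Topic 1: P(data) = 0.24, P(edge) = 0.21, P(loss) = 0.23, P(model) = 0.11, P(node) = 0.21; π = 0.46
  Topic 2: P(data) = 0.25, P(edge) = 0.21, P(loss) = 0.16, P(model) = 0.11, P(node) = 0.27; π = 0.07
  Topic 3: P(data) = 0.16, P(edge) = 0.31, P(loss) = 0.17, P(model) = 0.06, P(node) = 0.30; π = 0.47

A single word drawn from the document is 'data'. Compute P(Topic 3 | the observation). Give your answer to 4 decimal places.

0.3703

By Bayes' theorem, P(k | x) = P(Z=k) f_k(x) / Σ_j P(Z=j) f_j(x).
Evaluate each component's likelihood at the observed value:
  p_1 = P(data | comp) = 0.24
  p_2 = P(data | comp) = 0.25
  p_3 = P(data | comp) = 0.16
Unnormalised posteriors:
  P(Z=1)·p_1 = 0.46 × 0.24 = 0.1104
  P(Z=2)·p_2 = 0.07 × 0.25 = 0.0175
  P(Z=3)·p_3 = 0.47 × 0.16 = 0.0752
Sum: 0.1104 + 0.0175 + 0.0752 = 0.2031
Responsibility of Topic 3: 0.0752 / 0.2031 ≈ 0.3703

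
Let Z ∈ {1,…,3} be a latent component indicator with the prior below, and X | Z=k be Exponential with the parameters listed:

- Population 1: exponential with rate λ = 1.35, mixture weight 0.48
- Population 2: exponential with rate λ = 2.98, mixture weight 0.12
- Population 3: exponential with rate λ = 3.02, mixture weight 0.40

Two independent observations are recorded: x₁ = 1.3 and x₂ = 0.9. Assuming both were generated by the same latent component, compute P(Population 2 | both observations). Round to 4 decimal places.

0.0296

P(component k | x) = π_k·f_k(x) / marginal(x), where marginal(x) = Σ_j π_j·f_j(x).
Since both observations come from the same component, the likelihood for component k is f_k(x₁)·f_k(x₂).
  L_1 = [0.233425] × [0.400559] = 0.0935003
  L_2 = [0.0619098] × [0.20391] = 0.012624
  L_3 = [0.0595617] × [0.19934] = 0.011873
Weight by the priors:
  π_1·L_1 = 0.48 × 0.0935003 = 0.0448801
  π_2·L_2 = 0.12 × 0.012624 = 0.00151488
  π_3·L_3 = 0.40 × 0.011873 = 0.00474921
Marginal: 0.0448801 + 0.00151488 + 0.00474921 = 0.0511442
P(Population 2 | data) = 0.00151488 / 0.0511442 ≈ 0.0296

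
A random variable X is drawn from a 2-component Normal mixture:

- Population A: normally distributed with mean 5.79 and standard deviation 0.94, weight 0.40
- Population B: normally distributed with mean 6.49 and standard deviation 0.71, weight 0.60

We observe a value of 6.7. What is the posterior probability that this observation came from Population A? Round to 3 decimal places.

0.248

Posterior ∝ prior × likelihood, so P(k | x) ∝ π_k f_k(x); normalise over all components.
Component likelihoods at x = 6.7:
  L_A = (1/(0.94·√(2π)))·exp(−(6.7−5.79)²/(2·0.94²)) = 0.424407·exp(-0.46859) = 0.265628
  L_B = (1/(0.71·√(2π)))·exp(−(6.7−6.49)²/(2·0.71²)) = 0.561891·exp(-0.04374) = 0.537842
Weight by the priors:
  π_A·L_A = 0.40 × 0.265628 = 0.106251
  π_B·L_B = 0.60 × 0.537842 = 0.322705
Evidence: 0.106251 + 0.322705 = 0.428957
Responsibility of Population A: 0.106251 / 0.428957 ≈ 0.248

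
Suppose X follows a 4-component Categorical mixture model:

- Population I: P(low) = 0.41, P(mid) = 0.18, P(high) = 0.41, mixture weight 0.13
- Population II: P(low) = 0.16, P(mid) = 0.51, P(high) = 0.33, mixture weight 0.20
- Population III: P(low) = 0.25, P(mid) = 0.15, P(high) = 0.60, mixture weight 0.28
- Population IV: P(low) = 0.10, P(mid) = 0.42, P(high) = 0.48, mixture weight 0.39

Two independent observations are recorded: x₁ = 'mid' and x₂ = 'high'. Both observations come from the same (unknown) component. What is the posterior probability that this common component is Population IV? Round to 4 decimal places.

0.5346

P(component k | x) = w_k·f_k(x) / marginal(x), where marginal(x) = Σ_j w_j·f_j(x).
Since both observations come from the same component, the likelihood for component k is f_k(x₁)·f_k(x₂).
  f_I = [P(mid | comp) = 0.18] × [0.41] = 0.0738
  f_II = [P(mid | comp) = 0.51] × [0.33] = 0.1683
  f_III = [P(mid | comp) = 0.15] × [0.6] = 0.09
  f_IV = [P(mid | comp) = 0.42] × [0.48] = 0.2016
Weight by the priors:
  w_I·f_I = 0.13 × 0.0738 = 0.009594
  w_II·f_II = 0.20 × 0.1683 = 0.03366
  w_III·f_III = 0.28 × 0.09 = 0.0252
  w_IV·f_IV = 0.39 × 0.2016 = 0.078624
Evidence: 0.009594 + 0.03366 + 0.0252 + 0.078624 = 0.147078
P(Population IV | x₁,x₂) = 0.078624 / 0.147078 ≈ 0.5346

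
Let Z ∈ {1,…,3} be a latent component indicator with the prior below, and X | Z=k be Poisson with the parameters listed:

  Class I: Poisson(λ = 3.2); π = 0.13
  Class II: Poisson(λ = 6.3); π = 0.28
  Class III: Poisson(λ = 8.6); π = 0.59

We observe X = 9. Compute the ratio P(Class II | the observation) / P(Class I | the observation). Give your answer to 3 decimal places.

43.114

The posterior odds equal the prior odds times the likelihood ratio: (π_i/π_j)·(f_i(x)/f_j(x)).
Evaluate each component's likelihood at the observed value:
  f_I = e^(−3.2)·3.2^9/9! = 0.00395225
  f_II = e^(−6.3)·6.3^9/9! = 0.0791128
  f_III = e^(−8.6)·8.6^9/9! = 0.130554
0.0221516 / 0.000513793 ≈ 43.114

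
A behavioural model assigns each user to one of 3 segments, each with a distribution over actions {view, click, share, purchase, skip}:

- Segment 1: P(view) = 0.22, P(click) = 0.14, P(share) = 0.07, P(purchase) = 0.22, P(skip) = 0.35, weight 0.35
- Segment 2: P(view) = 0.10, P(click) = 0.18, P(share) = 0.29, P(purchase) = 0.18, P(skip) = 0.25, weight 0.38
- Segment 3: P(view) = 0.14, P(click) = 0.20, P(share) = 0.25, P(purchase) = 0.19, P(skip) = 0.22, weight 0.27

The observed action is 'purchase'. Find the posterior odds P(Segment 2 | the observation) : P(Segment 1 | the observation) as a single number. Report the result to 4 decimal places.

0.8883

Only the two components matter; the odds are (P(Z=i) f_i(x)) / (P(Z=j) f_j(x)).
Component likelihoods at x = 'purchase':
  L_1 = P(purchase | comp) = 0.22
  L_2 = P(purchase | comp) = 0.18
  L_3 = P(purchase | comp) = 0.19
Odds = (0.38/0.35) × (0.18/0.22) = 1.08571 × 0.818182 ≈ 0.8883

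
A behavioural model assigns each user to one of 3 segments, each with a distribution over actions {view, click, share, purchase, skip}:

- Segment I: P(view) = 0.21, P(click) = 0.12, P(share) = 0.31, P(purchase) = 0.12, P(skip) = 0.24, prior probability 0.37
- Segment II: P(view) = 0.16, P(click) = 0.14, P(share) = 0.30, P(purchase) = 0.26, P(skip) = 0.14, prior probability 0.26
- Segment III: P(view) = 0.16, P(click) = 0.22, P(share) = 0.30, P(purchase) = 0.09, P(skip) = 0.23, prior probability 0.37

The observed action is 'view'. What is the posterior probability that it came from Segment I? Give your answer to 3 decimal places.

The responsibility of component k is P(Z=k) f_k(x) divided by Σ_j P(Z=j) f_j(x).
Evaluate each component's likelihood at the observed value:
  p_I = P(view | comp) = 0.21
  p_II = P(view | comp) = 0.16
  p_III = P(view | comp) = 0.16
Multiply by the mixture weights:
  P(Z=I)·p_I = 0.37 × 0.21 = 0.0777
  P(Z=II)·p_II = 0.26 × 0.16 = 0.0416
  P(Z=III)·p_III = 0.37 × 0.16 = 0.0592
Denominator: 0.0777 + 0.0416 + 0.0592 = 0.1785
So the posterior for Segment I is 0.0777 / 0.1785 ≈ 0.435.

0.435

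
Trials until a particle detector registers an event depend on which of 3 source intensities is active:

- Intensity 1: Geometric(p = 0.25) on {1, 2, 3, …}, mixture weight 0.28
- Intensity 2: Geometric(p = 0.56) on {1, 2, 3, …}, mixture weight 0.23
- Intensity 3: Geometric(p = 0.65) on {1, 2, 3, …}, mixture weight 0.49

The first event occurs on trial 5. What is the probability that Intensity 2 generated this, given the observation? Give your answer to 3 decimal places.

0.152

P(component k | x) = w_k·f_k(x) / marginal(x), where marginal(x) = Σ_j w_j·f_j(x).
Evaluate each component's likelihood at the observed value:
  L_1 = 0.25·(1−0.25)^4 = 0.25·0.316406 = 0.0791016
  L_2 = 0.56·(1−0.56)^4 = 0.56·0.037481 = 0.0209893
  L_3 = 0.65·(1−0.65)^4 = 0.65·0.0150062 = 0.00975406
Prior × likelihood for each component:
  w_1·L_1 = 0.28 × 0.0791016 = 0.0221484
  w_2·L_2 = 0.23 × 0.0209893 = 0.00482755
  w_3·L_3 = 0.49 × 0.00975406 = 0.00477949
Evidence: 0.0221484 + 0.00482755 + 0.00477949 = 0.0317555
P(Intensity 2 | 5) = 0.00482755 / 0.0317555 ≈ 0.152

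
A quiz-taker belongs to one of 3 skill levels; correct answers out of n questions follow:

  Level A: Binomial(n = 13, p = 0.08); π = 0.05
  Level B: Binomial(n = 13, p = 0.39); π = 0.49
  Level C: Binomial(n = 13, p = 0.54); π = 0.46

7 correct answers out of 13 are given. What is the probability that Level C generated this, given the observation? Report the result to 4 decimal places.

0.6275

P(component k | x) = P(Z=k)·f_k(x) / marginal(x), where marginal(x) = Σ_j P(Z=j)·f_j(x).
Binomial probabilities:
  L_A = C(13,7)·0.08^7·0.92^6 = 1716·2.09715e-08·0.606355 = 2.1821e-05
  L_B = C(13,7)·0.39^7·0.61^6 = 1716·0.00137231·0.0515204 = 0.121325
  L_C = C(13,7)·0.54^7·0.46^6 = 1716·0.0133893·0.0094743 = 0.217681
Unnormalised posteriors:
  P(Z=A)·L_A = 0.05 × 2.1821e-05 = 1.09105e-06
  P(Z=B)·L_B = 0.49 × 0.121325 = 0.059449
  P(Z=C)·L_C = 0.46 × 0.217681 = 0.100133
Marginal: 1.09105e-06 + 0.059449 + 0.100133 = 0.159583
P(Level C | data) = 0.100133 / 0.159583 ≈ 0.6275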